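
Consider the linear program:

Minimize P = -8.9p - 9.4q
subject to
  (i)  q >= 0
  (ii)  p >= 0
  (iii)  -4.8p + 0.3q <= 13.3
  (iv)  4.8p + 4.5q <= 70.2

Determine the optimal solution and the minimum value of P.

Vertices and P = -8.9p - 9.4q:
  (0, 0) → P = 0
  (14.625, 0) → P = -130.1625
  (0, 15.6) → P = -146.64

p = 0, q = 15.6, minimum P = -146.64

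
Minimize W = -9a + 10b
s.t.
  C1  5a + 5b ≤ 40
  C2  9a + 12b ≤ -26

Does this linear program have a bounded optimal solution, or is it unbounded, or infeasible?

From the feasible point (122/3, -98/3), moving in the direction (5, -5) keeps every constraint satisfied while W decreases without bound.

unbounded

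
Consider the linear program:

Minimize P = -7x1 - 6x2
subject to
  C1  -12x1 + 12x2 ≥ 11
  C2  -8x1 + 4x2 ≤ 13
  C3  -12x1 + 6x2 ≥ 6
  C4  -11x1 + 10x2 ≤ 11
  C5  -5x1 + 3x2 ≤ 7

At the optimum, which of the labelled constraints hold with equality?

Corner points and P = -7x1 - 6x2:
  (-1/12, 5/6) → P = -53/12
  (-11/6, -11/12) → P = 55/3
  (1/9, 11/9) → P = -73/9

The minimum is at (1/9, 11/9). Substituting into each constraint, equality holds for C3 and C4; the remaining constraints have slack.

C3 and C4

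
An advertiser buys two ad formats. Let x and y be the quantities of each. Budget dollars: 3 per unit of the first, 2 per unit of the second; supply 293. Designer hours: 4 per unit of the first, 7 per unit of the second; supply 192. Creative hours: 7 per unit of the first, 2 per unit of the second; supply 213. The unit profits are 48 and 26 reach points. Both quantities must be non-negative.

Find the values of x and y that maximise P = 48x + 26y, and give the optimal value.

Extreme points and P = 48x + 26y:
  (0, 0) → P = 0
  (0, 192/7) → P = 4992/7
  (213/7, 0) → P = 10224/7
  (27, 12) → P = 1608

x = 27, y = 12, maximum P = 1608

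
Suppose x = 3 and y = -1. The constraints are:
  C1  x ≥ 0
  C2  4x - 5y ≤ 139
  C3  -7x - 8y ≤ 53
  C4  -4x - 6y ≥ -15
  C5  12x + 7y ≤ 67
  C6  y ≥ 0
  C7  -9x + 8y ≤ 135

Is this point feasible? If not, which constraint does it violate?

not feasible — violates C6

Constraint C6: y = -1, which is not ≥ 0. All other constraints are satisfied.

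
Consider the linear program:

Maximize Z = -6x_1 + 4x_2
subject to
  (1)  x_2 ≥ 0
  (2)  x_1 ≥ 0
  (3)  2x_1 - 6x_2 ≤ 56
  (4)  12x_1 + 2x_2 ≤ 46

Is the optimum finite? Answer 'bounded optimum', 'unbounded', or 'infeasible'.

Extreme points and Z = -6x_1 + 4x_2:
  (0, 0) → Z = 0
  (23/6, 0) → Z = -23
  (0, 23) → Z = 92
The feasible region has finitely many vertices and no improving ray; the maximum is 92 at (0, 23).

bounded optimum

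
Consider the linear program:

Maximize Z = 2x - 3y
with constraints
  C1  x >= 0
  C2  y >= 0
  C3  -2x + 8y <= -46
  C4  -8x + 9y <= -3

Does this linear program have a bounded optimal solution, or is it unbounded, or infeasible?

unbounded

From the feasible point (23, 0), moving in the direction (1, 0) keeps every constraint satisfied while Z increases without bound.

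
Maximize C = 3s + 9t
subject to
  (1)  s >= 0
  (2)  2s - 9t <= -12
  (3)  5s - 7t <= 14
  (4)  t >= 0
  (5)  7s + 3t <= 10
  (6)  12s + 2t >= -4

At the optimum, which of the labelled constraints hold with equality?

(1) and (5)

Vertices and C = 3s + 9t:
  (0, 4/3) → C = 12
  (0, 10/3) → C = 30
  (18/23, 104/69) → C = 366/23

The maximum is at (0, 10/3). Substituting into each constraint, equality holds for (1) and (5); the remaining constraints have slack.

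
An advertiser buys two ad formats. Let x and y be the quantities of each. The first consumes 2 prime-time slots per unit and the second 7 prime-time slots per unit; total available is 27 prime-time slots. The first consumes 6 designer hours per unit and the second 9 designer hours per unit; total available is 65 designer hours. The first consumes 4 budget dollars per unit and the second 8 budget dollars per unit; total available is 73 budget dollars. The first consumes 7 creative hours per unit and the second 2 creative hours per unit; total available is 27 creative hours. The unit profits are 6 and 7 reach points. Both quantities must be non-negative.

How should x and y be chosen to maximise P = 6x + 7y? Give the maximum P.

x = 3, y = 3, maximum P = 39

Corner points and P = 6x + 7y:
  (0, 0) → P = 0
  (0, 27/7) → P = 27
  (27/7, 0) → P = 162/7
  (3, 3) → P = 39

The optimum lies where 2x + 7y = 27 and 7x + 2y = 27.
Solving simultaneously gives x = 3, y = 3.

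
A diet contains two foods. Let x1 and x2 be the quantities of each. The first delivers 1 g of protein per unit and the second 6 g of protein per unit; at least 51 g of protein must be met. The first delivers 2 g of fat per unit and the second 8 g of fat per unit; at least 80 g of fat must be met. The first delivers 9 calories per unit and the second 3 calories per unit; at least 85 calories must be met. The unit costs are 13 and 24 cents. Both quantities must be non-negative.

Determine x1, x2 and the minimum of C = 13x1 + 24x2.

The feasible region is unbounded (it extends along (0, 1), (1, 0)), but C strictly increases along every unbounded feasible direction, so there is no improving ray and the minimum is attained at a vertex.

The optimum lies where 2x1 + 8x2 = 80 and 9x1 + 3x2 = 85.
Solving simultaneously gives x1 = 20/3, x2 = 25/3.

x1 = 20/3, x2 = 25/3, minimum C = 860/3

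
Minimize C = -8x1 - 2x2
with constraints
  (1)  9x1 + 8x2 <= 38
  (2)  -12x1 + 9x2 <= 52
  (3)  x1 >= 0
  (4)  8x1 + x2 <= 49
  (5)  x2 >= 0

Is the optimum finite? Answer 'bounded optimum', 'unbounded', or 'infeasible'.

Vertices and C = -8x1 - 2x2:
  (0, 19/4) → C = -19/2
  (38/9, 0) → C = -304/9
  (0, 0) → C = 0
The feasible region has finitely many vertices and no improving ray; the minimum is -304/9 at (38/9, 0).

bounded optimum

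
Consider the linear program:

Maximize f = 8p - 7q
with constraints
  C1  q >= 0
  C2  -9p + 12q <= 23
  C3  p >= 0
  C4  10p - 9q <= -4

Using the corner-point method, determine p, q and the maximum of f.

Feasible corners and f = 8p - 7q:
  (0, 23/12) → f = -161/12
  (53/13, 194/39) → f = -86/39
  (0, 4/9) → f = -28/9

p = 53/13, q = 194/39, maximum f = -86/39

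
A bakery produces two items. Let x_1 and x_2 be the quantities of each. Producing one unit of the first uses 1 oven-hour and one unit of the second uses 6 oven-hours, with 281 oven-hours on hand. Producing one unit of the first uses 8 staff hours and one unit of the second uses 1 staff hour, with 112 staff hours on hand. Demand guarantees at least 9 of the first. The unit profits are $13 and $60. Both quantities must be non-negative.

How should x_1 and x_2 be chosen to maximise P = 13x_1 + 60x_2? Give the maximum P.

x_1 = 9, x_2 = 40, maximum P = 2517

Feasible corners and P = 13x_1 + 60x_2:
  (14, 0) → P = 182
  (9, 0) → P = 117
  (9, 40) → P = 2517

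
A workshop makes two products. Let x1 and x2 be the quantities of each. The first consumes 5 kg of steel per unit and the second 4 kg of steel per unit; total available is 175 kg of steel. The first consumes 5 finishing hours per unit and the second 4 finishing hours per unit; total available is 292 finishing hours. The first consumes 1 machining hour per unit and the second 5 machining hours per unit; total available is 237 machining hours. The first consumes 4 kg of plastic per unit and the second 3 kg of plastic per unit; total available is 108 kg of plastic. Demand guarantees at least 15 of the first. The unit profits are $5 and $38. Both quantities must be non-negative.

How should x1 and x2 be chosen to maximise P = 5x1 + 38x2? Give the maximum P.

x1 = 15, x2 = 16, maximum P = 683

Extreme points and P = 5x1 + 38x2:
  (27, 0) → P = 135
  (15, 0) → P = 75
  (15, 16) → P = 683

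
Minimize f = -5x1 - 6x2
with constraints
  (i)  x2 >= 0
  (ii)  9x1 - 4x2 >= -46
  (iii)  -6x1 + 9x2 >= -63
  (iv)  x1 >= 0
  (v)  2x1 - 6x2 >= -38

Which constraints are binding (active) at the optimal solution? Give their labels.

(iii) and (v)

Extreme points and f = -5x1 - 6x2:
  (21/2, 0) → f = -105/2
  (0, 0) → f = 0
  (40, 59/3) → f = -318
  (0, 19/3) → f = -38

The minimum is at (40, 59/3). Substituting into each constraint, equality holds for (iii) and (v); the remaining constraints have slack.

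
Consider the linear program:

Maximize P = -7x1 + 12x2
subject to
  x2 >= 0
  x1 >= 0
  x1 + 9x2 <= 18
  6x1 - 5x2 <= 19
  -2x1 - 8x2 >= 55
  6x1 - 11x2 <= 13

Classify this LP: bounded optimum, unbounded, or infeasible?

infeasible

The boundaries x2 = 0 and x1 = 0 meet at (0, 0), but that point violates -2x1 - 8x2 ≥ 55. Every candidate vertex is excluded by some other constraint, so the feasible region is empty.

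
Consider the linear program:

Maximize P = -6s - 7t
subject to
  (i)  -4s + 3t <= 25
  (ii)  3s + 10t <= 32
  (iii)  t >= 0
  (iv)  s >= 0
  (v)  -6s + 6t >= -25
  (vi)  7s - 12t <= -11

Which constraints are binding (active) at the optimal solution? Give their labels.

Vertices and P = -6s - 7t:
  (0, 16/5) → P = -112/5
  (137/53, 257/106) → P = -3443/106
  (0, 11/12) → P = -77/12

The maximum is at (0, 11/12). Substituting into each constraint, equality holds for (iv) and (vi); the remaining constraints have slack.

(iv) and (vi)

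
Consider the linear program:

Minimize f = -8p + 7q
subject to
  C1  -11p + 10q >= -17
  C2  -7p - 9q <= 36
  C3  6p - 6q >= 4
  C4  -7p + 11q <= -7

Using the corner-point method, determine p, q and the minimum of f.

Corner points and f = -8p + 7q:
  (-207/169, -515/169) → f = -1949/169
  (39/17, 14/17) → f = -214/17
  (-15/8, -61/24) → f = -67/24
  (1/12, -7/12) → f = -19/4

p = 39/17, q = 14/17, minimum f = -214/17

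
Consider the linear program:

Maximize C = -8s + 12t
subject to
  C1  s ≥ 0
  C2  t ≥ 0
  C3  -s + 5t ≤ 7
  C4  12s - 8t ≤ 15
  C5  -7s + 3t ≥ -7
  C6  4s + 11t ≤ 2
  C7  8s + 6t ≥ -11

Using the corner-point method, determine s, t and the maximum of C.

Vertices and C = -8s + 12t:
  (0, 0) → C = 0
  (0, 2/11) → C = 24/11
  (1/2, 0) → C = -4

s = 0, t = 2/11, maximum C = 24/11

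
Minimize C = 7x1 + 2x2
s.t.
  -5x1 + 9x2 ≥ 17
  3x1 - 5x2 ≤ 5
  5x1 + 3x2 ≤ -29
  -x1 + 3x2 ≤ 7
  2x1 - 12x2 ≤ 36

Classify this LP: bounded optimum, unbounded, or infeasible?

Corner points and C = 7x1 + 2x2:
  (-26/5, -1) → C = -192/5
  (-88/7, -107/21) → C = -2062/21
  (-6, 1/3) → C = -124/3
  (-32, -25/3) → C = -722/3
The feasible region has finitely many vertices and no improving ray; the minimum is -722/3 at (-32, -25/3).

bounded optimum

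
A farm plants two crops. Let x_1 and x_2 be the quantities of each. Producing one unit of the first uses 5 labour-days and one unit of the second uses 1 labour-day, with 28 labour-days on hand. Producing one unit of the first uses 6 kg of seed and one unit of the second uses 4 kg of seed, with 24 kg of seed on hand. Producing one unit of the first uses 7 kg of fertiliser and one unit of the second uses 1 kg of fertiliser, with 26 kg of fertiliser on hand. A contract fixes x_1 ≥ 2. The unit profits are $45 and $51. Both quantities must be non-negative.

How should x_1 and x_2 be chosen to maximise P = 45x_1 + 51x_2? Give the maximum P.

Feasible corners and P = 45x_1 + 51x_2:
  (26/7, 0) → P = 1170/7
  (2, 0) → P = 90
  (40/11, 6/11) → P = 2106/11
  (2, 3) → P = 243

x_1 = 2, x_2 = 3, maximum P = 243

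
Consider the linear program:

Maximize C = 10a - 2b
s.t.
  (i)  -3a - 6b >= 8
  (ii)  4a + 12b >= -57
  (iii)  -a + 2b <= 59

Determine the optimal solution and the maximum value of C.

a = 41/2, b = -139/12, maximum C = 1369/6

Vertices and C = 10a - 2b:
  (41/2, -139/12) → C = 1369/6
  (-185/6, 169/12) → C = -673/2
  (-411/10, 179/20) → C = -4289/10

The optimum lies where -3a - 6b = 8 and 4a + 12b = -57.
Solving simultaneously gives a = 41/2, b = -139/12.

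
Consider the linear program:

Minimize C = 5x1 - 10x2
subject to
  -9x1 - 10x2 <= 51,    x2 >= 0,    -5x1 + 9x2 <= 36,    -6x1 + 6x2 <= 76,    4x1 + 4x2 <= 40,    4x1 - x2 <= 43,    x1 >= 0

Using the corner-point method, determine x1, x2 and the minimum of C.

x1 = 27/7, x2 = 43/7, minimum C = -295/7

Feasible corners and C = 5x1 - 10x2:
  (10, 0) → C = 50
  (0, 0) → C = 0
  (27/7, 43/7) → C = -295/7
  (0, 4) → C = -40

The binding constraints are -5x1 + 9x2 = 36 and 4x1 + 4x2 = 40.
Solving simultaneously gives x1 = 27/7, x2 = 43/7.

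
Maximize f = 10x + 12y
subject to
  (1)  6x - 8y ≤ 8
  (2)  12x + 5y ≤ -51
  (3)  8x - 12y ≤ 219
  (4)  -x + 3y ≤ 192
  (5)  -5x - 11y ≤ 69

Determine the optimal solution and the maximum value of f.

x = -1113/41, y = 2253/41, maximum f = 15906/41

Feasible corners and f = 10x + 12y:
  (-184/63, -67/21) → f = -4252/63
  (-232/53, -227/53) → f = -5044/53
  (-1113/41, 2253/41) → f = 15906/41
  (-2319/26, 891/26) → f = -6249/13

The binding constraints are 12x + 5y = -51 and -x + 3y = 192.
Solving simultaneously gives x = -1113/41, y = 2253/41.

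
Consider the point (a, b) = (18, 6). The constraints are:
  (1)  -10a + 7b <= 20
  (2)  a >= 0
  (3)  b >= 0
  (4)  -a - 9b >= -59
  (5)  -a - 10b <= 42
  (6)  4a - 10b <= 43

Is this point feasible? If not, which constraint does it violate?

Constraint (4): -a - 9b = -72, which is not ≥ -59. All other constraints are satisfied.

not feasible — violates (4)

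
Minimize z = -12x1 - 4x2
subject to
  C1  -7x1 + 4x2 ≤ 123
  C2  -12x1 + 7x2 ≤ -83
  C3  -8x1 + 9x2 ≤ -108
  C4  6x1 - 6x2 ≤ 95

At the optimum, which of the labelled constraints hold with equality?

C3 and C4

Vertices and z = -12x1 - 4x2:
  (-9/52, -158/13) → z = 659/13
  (-167/30, -107/5) → z = 762/5
  (69/2, 56/3) → z = -1466/3

The minimum is at (69/2, 56/3). Substituting into each constraint, equality holds for C3 and C4; the remaining constraints have slack.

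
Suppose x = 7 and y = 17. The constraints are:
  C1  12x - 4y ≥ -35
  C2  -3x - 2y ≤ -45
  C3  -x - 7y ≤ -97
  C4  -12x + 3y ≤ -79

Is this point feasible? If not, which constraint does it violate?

not feasible — violates C4

Constraint C4: -12x + 3y = -33, which is not ≤ -79. All other constraints are satisfied.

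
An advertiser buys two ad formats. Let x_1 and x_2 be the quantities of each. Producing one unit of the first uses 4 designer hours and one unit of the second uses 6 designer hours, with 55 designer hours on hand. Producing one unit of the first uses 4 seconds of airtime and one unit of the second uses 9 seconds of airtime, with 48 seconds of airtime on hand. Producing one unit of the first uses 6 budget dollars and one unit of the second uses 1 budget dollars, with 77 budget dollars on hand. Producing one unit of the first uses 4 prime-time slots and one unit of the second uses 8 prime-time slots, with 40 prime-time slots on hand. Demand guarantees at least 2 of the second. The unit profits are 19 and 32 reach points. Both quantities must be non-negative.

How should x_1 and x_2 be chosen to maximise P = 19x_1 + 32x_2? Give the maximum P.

x_1 = 6, x_2 = 2, maximum P = 178

The binding constraints are 4x_1 + 8x_2 = 40 and x_2 = 2.
Solving simultaneously gives x_1 = 6, x_2 = 2.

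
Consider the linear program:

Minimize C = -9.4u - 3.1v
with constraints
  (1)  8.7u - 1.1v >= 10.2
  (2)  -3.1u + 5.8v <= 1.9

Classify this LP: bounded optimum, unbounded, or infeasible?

From the feasible point (1225/941, 963/941), moving in the direction (5.8, 3.1) keeps every constraint satisfied while C decreases without bound.

unbounded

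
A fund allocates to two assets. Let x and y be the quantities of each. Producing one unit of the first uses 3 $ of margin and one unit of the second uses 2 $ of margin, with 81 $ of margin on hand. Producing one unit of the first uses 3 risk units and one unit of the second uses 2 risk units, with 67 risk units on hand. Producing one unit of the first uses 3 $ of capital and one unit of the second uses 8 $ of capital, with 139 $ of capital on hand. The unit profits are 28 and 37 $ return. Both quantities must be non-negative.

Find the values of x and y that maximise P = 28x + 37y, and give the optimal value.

Feasible corners and P = 28x + 37y:
  (0, 0) → P = 0
  (0, 139/8) → P = 5143/8
  (67/3, 0) → P = 1876/3
  (43/3, 12) → P = 2536/3

The optimum lies where 3x + 2y = 67 and 3x + 8y = 139.
Solving simultaneously gives x = 43/3, y = 12.

x = 43/3, y = 12, maximum P = 2536/3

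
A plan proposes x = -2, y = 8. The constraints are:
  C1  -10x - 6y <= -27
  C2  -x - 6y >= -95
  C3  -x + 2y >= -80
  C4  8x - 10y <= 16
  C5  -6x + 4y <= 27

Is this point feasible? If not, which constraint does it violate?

Constraint C5: -6x + 4y = 44, which is not ≤ 27. All other constraints are satisfied.

not feasible — violates C5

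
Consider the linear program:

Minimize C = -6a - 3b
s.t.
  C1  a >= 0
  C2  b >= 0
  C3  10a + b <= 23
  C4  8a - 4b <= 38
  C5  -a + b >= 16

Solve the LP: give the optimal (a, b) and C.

Extreme points and C = -6a - 3b:
  (0, 23) → C = -69
  (0, 16) → C = -48
  (7/11, 183/11) → C = -591/11

a = 0, b = 23, minimum C = -69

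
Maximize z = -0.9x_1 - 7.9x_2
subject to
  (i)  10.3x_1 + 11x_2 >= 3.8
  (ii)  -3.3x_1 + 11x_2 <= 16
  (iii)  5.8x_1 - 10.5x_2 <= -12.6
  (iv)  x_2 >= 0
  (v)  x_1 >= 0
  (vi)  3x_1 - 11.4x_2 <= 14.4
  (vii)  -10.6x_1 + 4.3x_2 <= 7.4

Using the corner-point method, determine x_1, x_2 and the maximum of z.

x_1 = 0, x_2 = 1.2, maximum z = -9.48

Extreme points and z = -0.9x_1 - 7.9x_2:
  (588/583, 5122/2915) → z = -215549/14575
  (0, 16/11) → z = -632/55
  (0, 6/5) → z = -237/25

At the optimal vertex, 5.8x_1 - 10.5x_2 = -12.6 and x_1 = 0.
Solving simultaneously gives x_1 = 0, x_2 = 6/5.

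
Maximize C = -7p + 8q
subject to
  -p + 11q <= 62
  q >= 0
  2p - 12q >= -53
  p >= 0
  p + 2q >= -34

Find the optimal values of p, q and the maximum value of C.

Feasible corners and C = -7p + 8q:
  (161/10, 71/10) → C = -559/10
  (0, 0) → C = 0
  (0, 53/12) → C = 106/3
The feasible region is unbounded (it extends along (11, 1), (1, 0)), but C strictly decreases along every unbounded feasible direction, so there is no improving ray and the maximum is attained at a vertex.

The binding constraints are 2p - 12q = -53 and p = 0.
Solving simultaneously gives p = 0, q = 53/12.

p = 0, q = 53/12, maximum C = 106/3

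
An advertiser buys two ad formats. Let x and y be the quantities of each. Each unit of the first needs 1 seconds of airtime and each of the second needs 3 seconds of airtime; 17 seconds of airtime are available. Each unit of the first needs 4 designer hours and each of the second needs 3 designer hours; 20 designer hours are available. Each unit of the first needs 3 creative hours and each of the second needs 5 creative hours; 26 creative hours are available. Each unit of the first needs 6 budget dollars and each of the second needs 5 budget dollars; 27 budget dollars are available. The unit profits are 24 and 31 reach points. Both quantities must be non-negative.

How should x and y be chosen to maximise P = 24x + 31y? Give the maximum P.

Vertices and P = 24x + 31y:
  (0, 0) → P = 0
  (0, 26/5) → P = 806/5
  (9/2, 0) → P = 108
  (1/3, 5) → P = 163

The optimum lies where 3x + 5y = 26 and 6x + 5y = 27.
Solving simultaneously gives x = 1/3, y = 5.

x = 1/3, y = 5, maximum P = 163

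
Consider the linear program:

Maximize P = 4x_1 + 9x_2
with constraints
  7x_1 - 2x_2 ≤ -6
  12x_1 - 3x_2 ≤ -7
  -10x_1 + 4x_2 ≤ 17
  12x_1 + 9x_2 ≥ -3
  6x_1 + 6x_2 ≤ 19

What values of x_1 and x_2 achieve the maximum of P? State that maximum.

x_1 = -13/42, x_2 = 73/21, maximum P = 631/21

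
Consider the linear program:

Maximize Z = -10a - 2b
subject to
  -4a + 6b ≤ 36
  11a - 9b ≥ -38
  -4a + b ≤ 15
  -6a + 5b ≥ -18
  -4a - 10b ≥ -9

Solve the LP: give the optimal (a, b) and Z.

a = -93/14, b = -81/7, maximum Z = 627/7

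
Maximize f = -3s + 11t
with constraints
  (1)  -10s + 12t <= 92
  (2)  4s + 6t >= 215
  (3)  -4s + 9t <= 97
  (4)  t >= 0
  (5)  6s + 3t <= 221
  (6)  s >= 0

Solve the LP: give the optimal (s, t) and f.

Vertices and f = -3s + 11t:
  (451/20, 104/5) → f = 3223/20
  (227/8, 203/12) → f = 2423/24
  (283/11, 733/33) → f = 5516/33

s = 283/11, t = 733/33, maximum f = 5516/33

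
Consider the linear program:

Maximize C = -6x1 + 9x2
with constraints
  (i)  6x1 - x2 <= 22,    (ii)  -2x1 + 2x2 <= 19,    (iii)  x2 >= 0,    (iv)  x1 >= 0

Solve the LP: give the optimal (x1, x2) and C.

x1 = 63/10, x2 = 79/5, maximum C = 522/5

Extreme points and C = -6x1 + 9x2:
  (63/10, 79/5) → C = 522/5
  (11/3, 0) → C = -22
  (0, 19/2) → C = 171/2
  (0, 0) → C = 0

At the optimal vertex, 6x1 - x2 = 22 and -2x1 + 2x2 = 19.
Solving simultaneously gives x1 = 63/10, x2 = 79/5.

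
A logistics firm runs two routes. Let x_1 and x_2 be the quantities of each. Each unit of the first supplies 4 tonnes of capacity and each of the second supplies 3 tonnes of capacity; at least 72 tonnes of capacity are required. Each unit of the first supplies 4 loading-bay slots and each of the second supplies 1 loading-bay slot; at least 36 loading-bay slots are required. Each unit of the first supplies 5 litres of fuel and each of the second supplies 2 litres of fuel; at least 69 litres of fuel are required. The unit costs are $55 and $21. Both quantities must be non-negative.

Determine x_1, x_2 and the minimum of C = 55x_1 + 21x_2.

Vertices and C = 55x_1 + 21x_2:
  (0, 36) → C = 756
  (18, 0) → C = 990
  (9, 12) → C = 747
  (1, 32) → C = 727
The feasible region is unbounded (it extends along (0, 1), (1, 0)), but C strictly increases along every unbounded feasible direction, so there is no improving ray and the minimum is attained at a vertex.

At the optimal vertex, 4x_1 + x_2 = 36 and 5x_1 + 2x_2 = 69.
Solving simultaneously gives x_1 = 1, x_2 = 32.

x_1 = 1, x_2 = 32, minimum C = 727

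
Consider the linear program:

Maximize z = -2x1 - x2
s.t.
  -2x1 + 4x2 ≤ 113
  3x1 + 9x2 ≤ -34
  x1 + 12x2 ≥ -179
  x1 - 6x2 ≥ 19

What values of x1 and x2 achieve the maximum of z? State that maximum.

x1 = -47, x2 = -11, maximum z = 105

Corner points and z = -2x1 - x2:
  (401/9, -503/27) → z = -1903/27
  (-11/9, -91/27) → z = 157/27
  (-47, -11) → z = 105

At the optimal vertex, x1 + 12x2 = -179 and x1 - 6x2 = 19.
Solving simultaneously gives x1 = -47, x2 = -11.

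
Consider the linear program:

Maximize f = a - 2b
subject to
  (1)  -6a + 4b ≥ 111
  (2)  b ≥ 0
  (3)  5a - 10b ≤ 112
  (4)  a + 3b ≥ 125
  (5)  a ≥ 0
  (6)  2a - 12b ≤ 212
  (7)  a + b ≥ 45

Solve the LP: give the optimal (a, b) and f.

Feasible corners and f = a - 2b:
  (167/22, 861/22) → f = -1555/22
  (5, 40) → f = -75
  (0, 45) → f = -90
The feasible region is unbounded (it extends along (0, 1), (2, 3)), but f strictly decreases along every unbounded feasible direction, so there is no improving ray and the maximum is attained at a vertex.

The binding constraints are -6a + 4b = 111 and a + 3b = 125.
Solving simultaneously gives a = 167/22, b = 861/22.

a = 167/22, b = 861/22, maximum f = -1555/22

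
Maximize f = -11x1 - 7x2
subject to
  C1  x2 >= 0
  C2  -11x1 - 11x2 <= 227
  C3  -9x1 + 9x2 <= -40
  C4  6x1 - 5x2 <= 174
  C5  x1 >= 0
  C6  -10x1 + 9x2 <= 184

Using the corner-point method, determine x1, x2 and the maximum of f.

Vertices and f = -11x1 - 7x2:
  (40/9, 0) → f = -440/9
  (29, 0) → f = -319
  (1366/9, 442/3) → f = -24308/9

At the optimal vertex, x2 = 0 and -9x1 + 9x2 = -40.
Solving simultaneously gives x1 = 40/9, x2 = 0.

x1 = 40/9, x2 = 0, maximum f = -440/9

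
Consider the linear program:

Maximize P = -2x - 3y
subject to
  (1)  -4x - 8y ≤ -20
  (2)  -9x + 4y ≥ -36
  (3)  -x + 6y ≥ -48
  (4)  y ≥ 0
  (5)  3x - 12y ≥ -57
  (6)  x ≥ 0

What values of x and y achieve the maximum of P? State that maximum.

x = 0, y = 5/2, maximum P = -15/2

Feasible corners and P = -2x - 3y:
  (46/11, 9/22) → P = -211/22
  (0, 5/2) → P = -15/2
  (55/8, 207/32) → P = -1061/32
  (0, 19/4) → P = -57/4

The optimum lies where -4x - 8y = -20 and x = 0.
Solving simultaneously gives x = 0, y = 5/2.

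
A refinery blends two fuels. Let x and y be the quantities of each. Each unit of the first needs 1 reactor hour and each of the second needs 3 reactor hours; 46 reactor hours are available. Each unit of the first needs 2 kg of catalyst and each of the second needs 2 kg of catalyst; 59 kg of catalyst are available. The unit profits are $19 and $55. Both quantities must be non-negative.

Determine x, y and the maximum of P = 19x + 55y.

Feasible corners and P = 19x + 55y:
  (0, 0) → P = 0
  (0, 46/3) → P = 2530/3
  (59/2, 0) → P = 1121/2
  (85/4, 33/4) → P = 1715/2

The binding constraints are x + 3y = 46 and 2x + 2y = 59.
Solving simultaneously gives x = 85/4, y = 33/4.

x = 85/4, y = 33/4, maximum P = 1715/2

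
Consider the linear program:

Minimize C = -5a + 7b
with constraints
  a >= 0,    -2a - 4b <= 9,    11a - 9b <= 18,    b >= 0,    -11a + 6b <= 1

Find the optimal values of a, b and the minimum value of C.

a = 18/11, b = 0, minimum C = -90/11

Corner points and C = -5a + 7b:
  (0, 0) → C = 0
  (0, 1/6) → C = 7/6
  (18/11, 0) → C = -90/11
The feasible region is unbounded (it extends along (6, 11), (9, 11)), but C strictly increases along every unbounded feasible direction, so there is no improving ray and the minimum is attained at a vertex.

The binding constraints are 11a - 9b = 18 and b = 0.
Solving simultaneously gives a = 18/11, b = 0.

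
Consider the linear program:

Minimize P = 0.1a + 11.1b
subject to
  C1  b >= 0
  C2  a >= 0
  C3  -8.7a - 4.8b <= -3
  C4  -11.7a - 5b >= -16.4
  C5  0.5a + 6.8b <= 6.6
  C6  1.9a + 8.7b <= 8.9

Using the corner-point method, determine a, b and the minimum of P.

a = 10/29, b = 0, minimum P = 1/29

Extreme points and P = 0.1a + 11.1b:
  (10/29, 0) → P = 1/29
  (164/117, 0) → P = 82/585
  (0, 5/8) → P = 111/16
  (0, 33/34) → P = 3663/340
  (9818/9229, 7297/9229) → P = 163957/18458
  (310/857, 809/857) → P = 90109/8570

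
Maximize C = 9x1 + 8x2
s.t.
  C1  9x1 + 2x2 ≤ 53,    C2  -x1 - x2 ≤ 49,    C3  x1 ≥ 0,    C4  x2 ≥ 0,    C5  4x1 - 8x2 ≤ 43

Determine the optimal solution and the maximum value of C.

x1 = 0, x2 = 53/2, maximum C = 212

Corner points and C = 9x1 + 8x2:
  (0, 53/2) → C = 212
  (53/9, 0) → C = 53
  (0, 0) → C = 0

The binding constraints are 9x1 + 2x2 = 53 and x1 = 0.
Solving simultaneously gives x1 = 0, x2 = 53/2.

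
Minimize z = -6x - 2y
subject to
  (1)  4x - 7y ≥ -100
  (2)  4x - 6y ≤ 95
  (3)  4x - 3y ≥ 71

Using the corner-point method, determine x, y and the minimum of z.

Corner points and z = -6x - 2y:
  (1265/4, 195) → z = -4575/2
  (797/16, 171/4) → z = -3075/8
  (47/4, -8) → z = -109/2

The optimum lies where 4x - 7y = -100 and 4x - 6y = 95.
Solving simultaneously gives x = 1265/4, y = 195.

x = 1265/4, y = 195, minimum z = -4575/2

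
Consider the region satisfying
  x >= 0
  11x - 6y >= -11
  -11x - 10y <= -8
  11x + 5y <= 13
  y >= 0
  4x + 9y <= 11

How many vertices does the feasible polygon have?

5

Intersecting each pair of boundary lines and keeping only the points that satisfy every inequality leaves:
  (0, 4/5)
  (0, 11/9)
  (8/11, 0)
  (13/11, 0)
  (62/79, 69/79)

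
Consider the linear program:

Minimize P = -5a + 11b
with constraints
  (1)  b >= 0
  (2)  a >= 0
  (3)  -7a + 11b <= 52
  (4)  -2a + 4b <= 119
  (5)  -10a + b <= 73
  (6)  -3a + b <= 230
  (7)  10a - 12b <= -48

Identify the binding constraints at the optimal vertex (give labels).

(2) and (7)

Feasible corners and P = -5a + 11b:
  (0, 52/11) → P = 52
  (0, 4) → P = 44
  (48/13, 92/13) → P = 772/13

The minimum is at (0, 4). Substituting into each constraint, equality holds for (2) and (7); the remaining constraints have slack.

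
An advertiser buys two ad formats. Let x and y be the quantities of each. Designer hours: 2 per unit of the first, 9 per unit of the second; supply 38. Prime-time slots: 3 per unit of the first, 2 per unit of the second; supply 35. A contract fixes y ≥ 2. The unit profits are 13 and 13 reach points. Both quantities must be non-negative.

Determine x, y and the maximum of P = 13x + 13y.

Vertices and P = 13x + 13y:
  (0, 38/9) → P = 494/9
  (0, 2) → P = 26
  (10, 2) → P = 156

x = 10, y = 2, maximum P = 156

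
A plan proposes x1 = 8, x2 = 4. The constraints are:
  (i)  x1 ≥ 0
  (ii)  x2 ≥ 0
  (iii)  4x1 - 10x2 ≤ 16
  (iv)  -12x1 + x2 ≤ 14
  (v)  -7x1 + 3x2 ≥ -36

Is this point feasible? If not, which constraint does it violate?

Constraint (v): -7x1 + 3x2 = -44, which is not ≥ -36. All other constraints are satisfied.

not feasible — violates (v)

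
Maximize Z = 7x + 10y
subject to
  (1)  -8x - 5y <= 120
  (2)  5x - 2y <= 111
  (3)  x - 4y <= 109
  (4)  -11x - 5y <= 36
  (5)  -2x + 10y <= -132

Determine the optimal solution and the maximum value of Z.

x = 423/23, y = -219/23, maximum Z = 771/23

The binding constraints are 5x - 2y = 111 and -2x + 10y = -132.
Solving simultaneously gives x = 423/23, y = -219/23.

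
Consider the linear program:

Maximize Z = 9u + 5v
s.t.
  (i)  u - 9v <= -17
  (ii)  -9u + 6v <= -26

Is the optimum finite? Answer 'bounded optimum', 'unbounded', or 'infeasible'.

From the feasible point (112/25, 179/75), moving in the direction (9, 1) keeps every constraint satisfied while Z increases without bound.

unbounded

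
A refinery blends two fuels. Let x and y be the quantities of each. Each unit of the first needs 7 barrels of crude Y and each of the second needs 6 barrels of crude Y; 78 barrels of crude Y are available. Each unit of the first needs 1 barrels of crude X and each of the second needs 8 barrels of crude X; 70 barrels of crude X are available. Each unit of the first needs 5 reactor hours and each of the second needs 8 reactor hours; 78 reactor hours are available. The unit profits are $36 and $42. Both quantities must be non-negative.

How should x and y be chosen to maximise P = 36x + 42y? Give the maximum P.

x = 6, y = 6, maximum P = 468

Corner points and P = 36x + 42y:
  (0, 0) → P = 0
  (0, 35/4) → P = 735/2
  (78/7, 0) → P = 2808/7
  (6, 6) → P = 468
  (2, 17/2) → P = 429

The binding constraints are 7x + 6y = 78 and 5x + 8y = 78.
Solving simultaneously gives x = 6, y = 6.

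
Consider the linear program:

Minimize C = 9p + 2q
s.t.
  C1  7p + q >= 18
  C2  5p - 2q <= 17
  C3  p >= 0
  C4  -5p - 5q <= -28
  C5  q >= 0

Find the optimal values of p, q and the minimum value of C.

p = 31/15, q = 53/15, minimum C = 77/3

Vertices and C = 9p + 2q:
  (0, 18) → C = 36
  (31/15, 53/15) → C = 77/3
  (141/35, 11/7) → C = 197/5
The feasible region is unbounded (it extends along (0, 1), (2, 5)), but C strictly increases along every unbounded feasible direction, so there is no improving ray and the minimum is attained at a vertex.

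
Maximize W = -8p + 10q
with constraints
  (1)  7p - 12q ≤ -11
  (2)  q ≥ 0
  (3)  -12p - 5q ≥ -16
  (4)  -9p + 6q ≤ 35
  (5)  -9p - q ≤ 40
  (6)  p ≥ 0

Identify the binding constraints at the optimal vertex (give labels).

Corner points and W = -8p + 10q:
  (137/179, 244/179) → W = 1344/179
  (0, 11/12) → W = 55/6
  (0, 16/5) → W = 32

The maximum is at (0, 16/5). Substituting into each constraint, equality holds for (3) and (6); the remaining constraints have slack.

(3) and (6)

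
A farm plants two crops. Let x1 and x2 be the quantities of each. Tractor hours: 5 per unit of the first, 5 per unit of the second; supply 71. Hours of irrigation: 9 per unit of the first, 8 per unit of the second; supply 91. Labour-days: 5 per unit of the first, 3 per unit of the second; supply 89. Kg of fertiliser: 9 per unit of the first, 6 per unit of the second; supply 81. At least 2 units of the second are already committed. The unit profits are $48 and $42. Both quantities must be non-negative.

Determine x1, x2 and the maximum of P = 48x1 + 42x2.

x1 = 17/3, x2 = 5, maximum P = 482

Vertices and P = 48x1 + 42x2:
  (0, 91/8) → P = 1911/4
  (0, 2) → P = 84
  (17/3, 5) → P = 482
  (23/3, 2) → P = 452

The optimum lies where 9x1 + 8x2 = 91 and 9x1 + 6x2 = 81.
Solving simultaneously gives x1 = 17/3, x2 = 5.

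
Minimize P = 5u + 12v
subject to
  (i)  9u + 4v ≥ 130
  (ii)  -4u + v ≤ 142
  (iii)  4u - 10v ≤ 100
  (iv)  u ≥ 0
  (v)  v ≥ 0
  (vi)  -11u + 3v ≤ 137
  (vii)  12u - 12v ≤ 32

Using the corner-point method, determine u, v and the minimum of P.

The feasible region is unbounded (it extends along (1, 1), (3, 11)), but P strictly increases along every unbounded feasible direction, so there is no improving ray and the minimum is attained at a vertex.

u = 422/39, v = 106/13, minimum P = 5926/39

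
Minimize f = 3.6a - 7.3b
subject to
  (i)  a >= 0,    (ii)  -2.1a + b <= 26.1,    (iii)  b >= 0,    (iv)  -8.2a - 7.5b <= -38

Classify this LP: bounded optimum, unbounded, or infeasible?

unbounded

From the feasible point (0, 26.1), moving in the direction (1, 2.1) keeps every constraint satisfied while f decreases without bound.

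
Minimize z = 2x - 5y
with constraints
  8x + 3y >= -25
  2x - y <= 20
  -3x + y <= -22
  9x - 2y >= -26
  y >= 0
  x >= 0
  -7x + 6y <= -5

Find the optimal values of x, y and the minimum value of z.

Vertices and z = 2x - 5y:
  (10, 0) → z = 20
  (23, 26) → z = -84
  (22/3, 0) → z = 44/3
  (127/11, 139/11) → z = -441/11

The optimum lies where 2x - y = 20 and -7x + 6y = -5.
Solving simultaneously gives x = 23, y = 26.

x = 23, y = 26, minimum z = -84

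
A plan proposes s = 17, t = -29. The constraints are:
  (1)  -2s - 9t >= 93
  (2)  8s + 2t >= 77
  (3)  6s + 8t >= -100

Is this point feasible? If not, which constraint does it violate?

not feasible — violates (3)

Constraint (3): 6s + 8t = -130, which is not ≥ -100. All other constraints are satisfied.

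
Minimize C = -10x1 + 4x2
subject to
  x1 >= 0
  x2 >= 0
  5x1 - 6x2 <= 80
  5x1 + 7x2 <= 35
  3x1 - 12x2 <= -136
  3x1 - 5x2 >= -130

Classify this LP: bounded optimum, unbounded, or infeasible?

The boundaries x1 = 0 and x2 = 0 meet at (0, 0), but that point violates 3x1 - 12x2 ≤ -136. Every candidate vertex is excluded by some other constraint, so the feasible region is empty.

infeasible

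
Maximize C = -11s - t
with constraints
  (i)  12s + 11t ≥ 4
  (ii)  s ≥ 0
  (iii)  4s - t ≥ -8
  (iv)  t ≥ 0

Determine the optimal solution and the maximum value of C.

Corner points and C = -11s - t:
  (0, 4/11) → C = -4/11
  (1/3, 0) → C = -11/3
  (0, 8) → C = -8
The feasible region is unbounded (it extends along (1, 4), (1, 0)), but C strictly decreases along every unbounded feasible direction, so there is no improving ray and the maximum is attained at a vertex.

The binding constraints are 12s + 11t = 4 and s = 0.
Solving simultaneously gives s = 0, t = 4/11.

s = 0, t = 4/11, maximum C = -4/11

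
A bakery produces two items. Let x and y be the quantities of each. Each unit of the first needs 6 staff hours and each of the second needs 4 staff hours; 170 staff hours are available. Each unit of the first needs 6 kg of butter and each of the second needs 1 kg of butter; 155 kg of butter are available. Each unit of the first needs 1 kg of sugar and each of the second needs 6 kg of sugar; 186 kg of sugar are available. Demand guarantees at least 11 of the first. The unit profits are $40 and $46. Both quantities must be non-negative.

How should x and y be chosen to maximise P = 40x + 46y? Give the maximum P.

The optimum lies where 6x + 4y = 170 and x = 11.
Solving simultaneously gives x = 11, y = 26.

x = 11, y = 26, maximum P = 1636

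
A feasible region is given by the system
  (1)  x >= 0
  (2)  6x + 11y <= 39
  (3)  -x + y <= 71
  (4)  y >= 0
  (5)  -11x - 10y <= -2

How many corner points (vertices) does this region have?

Of the 10 pairwise boundary intersections, those satisfying every inequality are:
  (0, 39/11)
  (0, 1/5)
  (13/2, 0)
  (2/11, 0)

4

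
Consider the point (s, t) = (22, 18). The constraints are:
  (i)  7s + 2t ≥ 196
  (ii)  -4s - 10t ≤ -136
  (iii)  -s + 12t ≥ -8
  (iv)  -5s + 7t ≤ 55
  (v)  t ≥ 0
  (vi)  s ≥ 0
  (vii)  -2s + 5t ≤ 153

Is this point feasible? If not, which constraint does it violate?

not feasible — violates (i)

Constraint (i): 7s + 2t = 190, which is not ≥ 196. All other constraints are satisfied.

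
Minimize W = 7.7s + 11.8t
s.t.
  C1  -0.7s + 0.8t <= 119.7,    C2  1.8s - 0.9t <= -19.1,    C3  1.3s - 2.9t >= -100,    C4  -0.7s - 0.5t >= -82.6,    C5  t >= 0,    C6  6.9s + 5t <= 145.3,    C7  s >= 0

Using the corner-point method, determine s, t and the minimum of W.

s = 0, t = 191/9, minimum W = 11269/45

Corner points and W = 7.7s + 11.8t:
  (3527/1521, 13111/507) → W = 4912873/15210
  (0, 191/9) → W = 11269/45
  (0, 1453/50) → W = 85727/250

At the optimal vertex, 1.8s - 0.9t = -19.1 and s = 0.
Solving simultaneously gives s = 0, t = 191/9.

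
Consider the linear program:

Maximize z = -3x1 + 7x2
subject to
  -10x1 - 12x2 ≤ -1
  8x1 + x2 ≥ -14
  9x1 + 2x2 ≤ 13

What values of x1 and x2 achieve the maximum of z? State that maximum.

x1 = -41/7, x2 = 230/7, maximum z = 1733/7

Extreme points and z = -3x1 + 7x2:
  (-169/86, 74/43) → z = 1543/86
  (7/4, -11/8) → z = -119/8
  (-41/7, 230/7) → z = 1733/7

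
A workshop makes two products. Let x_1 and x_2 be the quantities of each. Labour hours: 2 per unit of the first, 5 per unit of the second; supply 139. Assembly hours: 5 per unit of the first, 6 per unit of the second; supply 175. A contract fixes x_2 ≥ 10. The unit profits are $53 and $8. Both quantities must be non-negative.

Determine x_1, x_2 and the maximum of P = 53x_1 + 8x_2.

x_1 = 23, x_2 = 10, maximum P = 1299

Feasible corners and P = 53x_1 + 8x_2:
  (0, 139/5) → P = 1112/5
  (0, 10) → P = 80
  (41/13, 345/13) → P = 4933/13
  (23, 10) → P = 1299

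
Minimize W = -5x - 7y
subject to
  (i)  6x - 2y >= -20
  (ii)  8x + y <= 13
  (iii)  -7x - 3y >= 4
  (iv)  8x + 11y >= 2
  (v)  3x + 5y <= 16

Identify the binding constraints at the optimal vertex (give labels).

(i) and (iii)

Vertices and W = -5x - 7y:
  (-17/8, 29/8) → W = -59/4
  (-108/41, 86/41) → W = -62/41
  (-50/53, 46/53) → W = -72/53

The minimum is at (-17/8, 29/8). Substituting into each constraint, equality holds for (i) and (iii); the remaining constraints have slack.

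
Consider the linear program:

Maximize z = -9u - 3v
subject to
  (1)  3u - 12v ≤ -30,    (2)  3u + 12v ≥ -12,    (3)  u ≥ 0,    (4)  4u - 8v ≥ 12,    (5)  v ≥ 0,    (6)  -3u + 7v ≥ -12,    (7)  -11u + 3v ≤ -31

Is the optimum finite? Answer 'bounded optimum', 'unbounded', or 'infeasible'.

Feasible corners and z = -9u - 3v:
  (16, 13/2) → z = -327/2
  (118/5, 42/5) → z = -1188/5
The feasible region has finitely many vertices and no improving ray; the maximum is -327/2 at (16, 13/2).

bounded optimum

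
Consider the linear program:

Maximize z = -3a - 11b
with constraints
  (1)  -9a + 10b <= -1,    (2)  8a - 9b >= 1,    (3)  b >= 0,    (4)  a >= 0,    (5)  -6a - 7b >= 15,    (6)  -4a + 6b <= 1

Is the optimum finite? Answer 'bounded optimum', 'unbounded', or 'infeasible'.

infeasible

The boundaries 8a - 9b = 1 and b = 0 meet at (1/8, 0), but that point violates -6a - 7b ≥ 15. Every candidate vertex is excluded by some other constraint, so the feasible region is empty.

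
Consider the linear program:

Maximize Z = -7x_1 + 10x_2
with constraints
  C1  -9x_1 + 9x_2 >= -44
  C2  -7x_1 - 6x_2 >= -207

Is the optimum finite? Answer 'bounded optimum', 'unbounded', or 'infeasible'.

From the feasible point (709/39, 1555/117), moving in the direction (-6, 7) keeps every constraint satisfied while Z increases without bound.

unbounded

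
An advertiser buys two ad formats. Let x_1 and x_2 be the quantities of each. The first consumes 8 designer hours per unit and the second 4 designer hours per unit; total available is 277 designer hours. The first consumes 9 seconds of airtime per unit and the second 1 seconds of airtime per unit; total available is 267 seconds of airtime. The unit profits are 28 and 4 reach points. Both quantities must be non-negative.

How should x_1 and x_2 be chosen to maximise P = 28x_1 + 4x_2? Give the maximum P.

Vertices and P = 28x_1 + 4x_2:
  (0, 0) → P = 0
  (0, 277/4) → P = 277
  (89/3, 0) → P = 2492/3
  (113/4, 51/4) → P = 842

At the optimal vertex, 8x_1 + 4x_2 = 277 and 9x_1 + x_2 = 267.
Solving simultaneously gives x_1 = 113/4, x_2 = 51/4.

x_1 = 113/4, x_2 = 51/4, maximum P = 842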